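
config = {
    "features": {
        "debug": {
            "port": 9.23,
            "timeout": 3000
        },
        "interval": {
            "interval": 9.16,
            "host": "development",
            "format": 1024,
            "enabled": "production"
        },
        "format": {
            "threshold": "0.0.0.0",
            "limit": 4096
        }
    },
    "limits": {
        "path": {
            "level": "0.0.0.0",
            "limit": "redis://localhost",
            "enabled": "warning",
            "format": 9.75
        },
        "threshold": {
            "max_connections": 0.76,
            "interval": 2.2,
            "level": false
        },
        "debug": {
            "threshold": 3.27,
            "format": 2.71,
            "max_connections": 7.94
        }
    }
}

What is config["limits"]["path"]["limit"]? "redis://localhost"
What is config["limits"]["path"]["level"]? "0.0.0.0"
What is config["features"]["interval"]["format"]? 1024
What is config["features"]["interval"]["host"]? "development"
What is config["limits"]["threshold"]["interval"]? 2.2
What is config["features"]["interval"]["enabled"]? "production"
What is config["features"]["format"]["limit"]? 4096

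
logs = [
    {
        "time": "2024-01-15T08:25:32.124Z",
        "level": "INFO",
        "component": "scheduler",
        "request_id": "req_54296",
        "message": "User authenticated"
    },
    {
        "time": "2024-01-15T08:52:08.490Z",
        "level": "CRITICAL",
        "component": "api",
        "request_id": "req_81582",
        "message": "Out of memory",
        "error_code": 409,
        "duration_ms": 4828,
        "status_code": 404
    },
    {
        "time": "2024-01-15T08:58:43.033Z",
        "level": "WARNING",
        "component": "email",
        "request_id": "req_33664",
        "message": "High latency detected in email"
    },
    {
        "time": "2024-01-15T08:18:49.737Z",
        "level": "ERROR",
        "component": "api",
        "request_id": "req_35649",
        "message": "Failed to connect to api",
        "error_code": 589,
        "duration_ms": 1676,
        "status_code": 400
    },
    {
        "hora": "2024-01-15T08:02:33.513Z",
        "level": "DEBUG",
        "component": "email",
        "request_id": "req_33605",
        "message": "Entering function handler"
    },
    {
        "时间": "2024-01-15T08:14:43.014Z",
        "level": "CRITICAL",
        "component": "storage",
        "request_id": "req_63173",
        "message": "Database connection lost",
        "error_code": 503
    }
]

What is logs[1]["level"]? "CRITICAL"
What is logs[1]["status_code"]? 404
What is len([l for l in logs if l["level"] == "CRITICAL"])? 2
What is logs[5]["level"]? "CRITICAL"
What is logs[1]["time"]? "2024-01-15T08:52:08.490Z"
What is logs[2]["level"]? "WARNING"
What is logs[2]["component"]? "email"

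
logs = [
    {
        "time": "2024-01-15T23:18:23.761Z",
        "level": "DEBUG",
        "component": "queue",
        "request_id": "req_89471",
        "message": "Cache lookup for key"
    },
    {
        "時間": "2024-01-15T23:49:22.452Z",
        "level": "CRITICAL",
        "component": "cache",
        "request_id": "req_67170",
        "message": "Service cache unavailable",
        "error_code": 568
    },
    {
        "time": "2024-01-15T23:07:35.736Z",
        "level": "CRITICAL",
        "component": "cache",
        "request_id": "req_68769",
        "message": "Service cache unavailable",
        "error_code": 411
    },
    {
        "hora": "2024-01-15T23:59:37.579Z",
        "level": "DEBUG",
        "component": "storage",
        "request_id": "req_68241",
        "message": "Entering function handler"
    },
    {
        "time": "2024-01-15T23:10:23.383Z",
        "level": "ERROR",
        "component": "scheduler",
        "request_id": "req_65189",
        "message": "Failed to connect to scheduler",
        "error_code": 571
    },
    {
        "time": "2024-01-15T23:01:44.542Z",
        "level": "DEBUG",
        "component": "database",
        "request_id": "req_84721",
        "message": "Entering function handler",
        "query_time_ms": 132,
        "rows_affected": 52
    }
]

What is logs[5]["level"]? "DEBUG"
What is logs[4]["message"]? "Failed to connect to scheduler"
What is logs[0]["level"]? "DEBUG"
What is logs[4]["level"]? "ERROR"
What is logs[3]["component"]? "storage"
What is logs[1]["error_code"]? 568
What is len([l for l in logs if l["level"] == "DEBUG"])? 3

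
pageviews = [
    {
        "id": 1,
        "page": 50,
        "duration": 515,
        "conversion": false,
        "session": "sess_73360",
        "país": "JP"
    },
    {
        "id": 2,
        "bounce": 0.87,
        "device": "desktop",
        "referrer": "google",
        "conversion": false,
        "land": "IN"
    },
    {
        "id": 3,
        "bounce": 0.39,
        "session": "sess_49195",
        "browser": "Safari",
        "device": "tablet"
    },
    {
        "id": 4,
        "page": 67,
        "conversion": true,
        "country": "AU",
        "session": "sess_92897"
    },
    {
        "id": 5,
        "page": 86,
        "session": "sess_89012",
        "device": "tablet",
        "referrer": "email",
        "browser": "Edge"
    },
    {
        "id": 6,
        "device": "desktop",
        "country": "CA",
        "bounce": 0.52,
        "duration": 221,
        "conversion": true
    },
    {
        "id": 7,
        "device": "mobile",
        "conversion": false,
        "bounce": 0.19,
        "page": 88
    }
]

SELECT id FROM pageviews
[1, 2, 3, 4, 5, 6, 7]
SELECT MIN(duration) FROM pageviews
221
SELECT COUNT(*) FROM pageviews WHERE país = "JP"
1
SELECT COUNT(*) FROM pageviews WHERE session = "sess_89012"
1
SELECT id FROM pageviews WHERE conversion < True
[1, 2, 7]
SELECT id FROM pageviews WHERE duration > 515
[]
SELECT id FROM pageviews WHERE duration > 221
[1]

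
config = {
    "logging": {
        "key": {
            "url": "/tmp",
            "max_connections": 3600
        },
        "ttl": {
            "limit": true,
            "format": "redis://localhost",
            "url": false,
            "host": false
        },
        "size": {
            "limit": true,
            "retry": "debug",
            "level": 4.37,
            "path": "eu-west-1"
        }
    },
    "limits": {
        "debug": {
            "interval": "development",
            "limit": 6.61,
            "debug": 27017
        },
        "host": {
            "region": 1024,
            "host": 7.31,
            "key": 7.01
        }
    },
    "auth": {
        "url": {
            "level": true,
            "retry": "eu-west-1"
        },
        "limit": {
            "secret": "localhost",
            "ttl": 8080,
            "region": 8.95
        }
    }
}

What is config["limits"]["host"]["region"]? 1024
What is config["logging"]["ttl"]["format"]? "redis://localhost"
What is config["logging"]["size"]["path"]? "eu-west-1"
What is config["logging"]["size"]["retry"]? "debug"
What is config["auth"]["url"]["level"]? True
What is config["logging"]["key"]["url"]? "/tmp"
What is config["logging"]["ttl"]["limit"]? True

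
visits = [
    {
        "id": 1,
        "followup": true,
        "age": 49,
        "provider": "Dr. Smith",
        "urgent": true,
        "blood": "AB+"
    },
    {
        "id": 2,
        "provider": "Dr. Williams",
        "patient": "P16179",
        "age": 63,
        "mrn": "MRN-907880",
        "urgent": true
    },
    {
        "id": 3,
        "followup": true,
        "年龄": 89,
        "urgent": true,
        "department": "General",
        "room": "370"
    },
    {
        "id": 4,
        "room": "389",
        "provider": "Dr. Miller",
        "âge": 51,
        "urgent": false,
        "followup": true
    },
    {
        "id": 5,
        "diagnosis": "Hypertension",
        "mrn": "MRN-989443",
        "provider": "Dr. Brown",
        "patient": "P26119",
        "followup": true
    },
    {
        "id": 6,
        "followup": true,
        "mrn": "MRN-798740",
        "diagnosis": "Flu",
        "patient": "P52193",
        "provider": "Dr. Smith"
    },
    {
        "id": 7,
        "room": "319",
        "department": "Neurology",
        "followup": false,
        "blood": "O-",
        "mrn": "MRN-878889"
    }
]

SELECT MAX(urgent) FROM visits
True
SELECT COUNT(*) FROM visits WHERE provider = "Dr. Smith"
2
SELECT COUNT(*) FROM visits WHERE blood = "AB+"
1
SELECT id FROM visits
[1, 2, 3, 4, 5, 6, 7]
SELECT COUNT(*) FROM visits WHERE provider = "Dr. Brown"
1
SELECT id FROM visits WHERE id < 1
[]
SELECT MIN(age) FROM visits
49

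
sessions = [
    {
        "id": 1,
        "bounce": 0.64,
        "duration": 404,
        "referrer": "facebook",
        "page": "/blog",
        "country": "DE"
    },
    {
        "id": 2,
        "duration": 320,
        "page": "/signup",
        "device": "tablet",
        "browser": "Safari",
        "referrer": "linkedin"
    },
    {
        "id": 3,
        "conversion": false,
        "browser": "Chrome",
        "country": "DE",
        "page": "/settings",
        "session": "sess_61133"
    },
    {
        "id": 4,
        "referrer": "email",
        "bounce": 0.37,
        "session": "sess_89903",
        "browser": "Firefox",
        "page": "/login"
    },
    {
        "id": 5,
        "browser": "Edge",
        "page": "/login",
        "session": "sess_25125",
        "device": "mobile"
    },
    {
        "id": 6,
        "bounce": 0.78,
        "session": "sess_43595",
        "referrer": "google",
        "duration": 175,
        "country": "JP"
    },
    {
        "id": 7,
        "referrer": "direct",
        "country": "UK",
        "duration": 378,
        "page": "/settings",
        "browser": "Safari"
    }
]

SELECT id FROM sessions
[1, 2, 3, 4, 5, 6, 7]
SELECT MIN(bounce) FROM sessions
0.37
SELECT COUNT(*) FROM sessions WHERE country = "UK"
1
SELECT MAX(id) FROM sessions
7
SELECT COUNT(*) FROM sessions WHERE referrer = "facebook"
1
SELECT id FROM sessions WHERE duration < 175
[]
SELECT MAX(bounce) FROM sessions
0.78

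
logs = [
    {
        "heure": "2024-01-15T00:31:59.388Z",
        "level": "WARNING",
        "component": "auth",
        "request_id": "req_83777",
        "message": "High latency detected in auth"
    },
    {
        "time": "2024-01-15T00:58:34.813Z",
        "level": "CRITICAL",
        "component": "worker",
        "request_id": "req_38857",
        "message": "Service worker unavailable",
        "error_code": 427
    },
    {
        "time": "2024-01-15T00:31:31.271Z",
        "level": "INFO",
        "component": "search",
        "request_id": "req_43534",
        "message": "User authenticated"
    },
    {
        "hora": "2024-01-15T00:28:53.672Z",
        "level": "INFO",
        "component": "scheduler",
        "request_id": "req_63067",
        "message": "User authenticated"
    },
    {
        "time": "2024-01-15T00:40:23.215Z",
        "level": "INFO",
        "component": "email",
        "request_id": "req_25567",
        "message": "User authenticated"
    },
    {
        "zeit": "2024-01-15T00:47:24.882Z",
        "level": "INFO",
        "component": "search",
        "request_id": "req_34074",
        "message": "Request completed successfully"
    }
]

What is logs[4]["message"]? "User authenticated"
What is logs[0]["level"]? "WARNING"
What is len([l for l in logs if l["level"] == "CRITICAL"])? 1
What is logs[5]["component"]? "search"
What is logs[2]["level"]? "INFO"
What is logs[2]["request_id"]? "req_43534"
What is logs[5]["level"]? "INFO"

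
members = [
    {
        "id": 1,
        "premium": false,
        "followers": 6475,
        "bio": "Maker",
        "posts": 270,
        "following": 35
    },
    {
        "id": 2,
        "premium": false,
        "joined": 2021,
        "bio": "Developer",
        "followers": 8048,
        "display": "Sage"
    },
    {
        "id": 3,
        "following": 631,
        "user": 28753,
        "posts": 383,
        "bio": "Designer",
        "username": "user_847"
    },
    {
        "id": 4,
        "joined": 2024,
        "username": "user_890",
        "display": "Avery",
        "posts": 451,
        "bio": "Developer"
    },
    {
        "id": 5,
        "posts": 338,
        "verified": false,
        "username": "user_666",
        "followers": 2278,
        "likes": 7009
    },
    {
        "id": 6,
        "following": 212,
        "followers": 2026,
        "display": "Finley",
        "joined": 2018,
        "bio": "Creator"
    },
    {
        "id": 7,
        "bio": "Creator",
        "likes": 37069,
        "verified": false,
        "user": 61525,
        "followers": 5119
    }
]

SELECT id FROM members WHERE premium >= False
[1, 2]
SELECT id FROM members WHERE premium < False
[]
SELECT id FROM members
[1, 2, 3, 4, 5, 6, 7]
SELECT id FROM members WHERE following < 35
[]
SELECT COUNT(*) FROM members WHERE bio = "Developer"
2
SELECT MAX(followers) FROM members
8048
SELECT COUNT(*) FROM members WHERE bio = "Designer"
1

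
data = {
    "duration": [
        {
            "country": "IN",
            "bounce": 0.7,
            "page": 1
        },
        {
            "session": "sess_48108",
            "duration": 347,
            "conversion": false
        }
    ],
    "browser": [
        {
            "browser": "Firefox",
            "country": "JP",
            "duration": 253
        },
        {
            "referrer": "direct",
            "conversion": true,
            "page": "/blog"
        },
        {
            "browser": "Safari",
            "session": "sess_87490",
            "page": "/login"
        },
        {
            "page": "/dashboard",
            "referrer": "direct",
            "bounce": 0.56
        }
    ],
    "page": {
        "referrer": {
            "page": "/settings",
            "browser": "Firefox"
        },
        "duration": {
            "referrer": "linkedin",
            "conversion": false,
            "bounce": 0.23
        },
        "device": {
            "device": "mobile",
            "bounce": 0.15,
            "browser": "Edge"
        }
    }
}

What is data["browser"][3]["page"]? "/dashboard"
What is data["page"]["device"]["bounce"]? 0.15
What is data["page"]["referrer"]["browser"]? "Firefox"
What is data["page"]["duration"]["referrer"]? "linkedin"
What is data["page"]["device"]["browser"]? "Edge"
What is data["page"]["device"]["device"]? "mobile"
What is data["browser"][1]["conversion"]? True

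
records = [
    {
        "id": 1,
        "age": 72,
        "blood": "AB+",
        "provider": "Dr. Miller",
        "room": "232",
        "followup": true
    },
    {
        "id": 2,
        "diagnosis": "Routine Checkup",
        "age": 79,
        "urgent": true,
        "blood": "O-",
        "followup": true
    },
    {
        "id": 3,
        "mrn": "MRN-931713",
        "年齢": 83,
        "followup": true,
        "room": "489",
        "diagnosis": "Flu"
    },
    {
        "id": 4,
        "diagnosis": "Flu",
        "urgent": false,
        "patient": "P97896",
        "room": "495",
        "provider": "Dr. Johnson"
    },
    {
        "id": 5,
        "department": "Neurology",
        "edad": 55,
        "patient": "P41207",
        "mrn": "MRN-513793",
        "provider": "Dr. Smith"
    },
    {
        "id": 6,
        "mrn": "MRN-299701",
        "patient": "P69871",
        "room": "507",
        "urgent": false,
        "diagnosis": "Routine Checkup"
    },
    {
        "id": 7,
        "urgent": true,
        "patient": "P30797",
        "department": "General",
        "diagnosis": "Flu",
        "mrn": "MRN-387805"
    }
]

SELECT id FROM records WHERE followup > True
[]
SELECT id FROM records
[1, 2, 3, 4, 5, 6, 7]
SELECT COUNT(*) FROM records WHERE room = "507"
1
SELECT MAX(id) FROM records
7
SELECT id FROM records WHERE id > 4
[5, 6, 7]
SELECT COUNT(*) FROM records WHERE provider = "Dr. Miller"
1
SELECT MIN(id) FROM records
1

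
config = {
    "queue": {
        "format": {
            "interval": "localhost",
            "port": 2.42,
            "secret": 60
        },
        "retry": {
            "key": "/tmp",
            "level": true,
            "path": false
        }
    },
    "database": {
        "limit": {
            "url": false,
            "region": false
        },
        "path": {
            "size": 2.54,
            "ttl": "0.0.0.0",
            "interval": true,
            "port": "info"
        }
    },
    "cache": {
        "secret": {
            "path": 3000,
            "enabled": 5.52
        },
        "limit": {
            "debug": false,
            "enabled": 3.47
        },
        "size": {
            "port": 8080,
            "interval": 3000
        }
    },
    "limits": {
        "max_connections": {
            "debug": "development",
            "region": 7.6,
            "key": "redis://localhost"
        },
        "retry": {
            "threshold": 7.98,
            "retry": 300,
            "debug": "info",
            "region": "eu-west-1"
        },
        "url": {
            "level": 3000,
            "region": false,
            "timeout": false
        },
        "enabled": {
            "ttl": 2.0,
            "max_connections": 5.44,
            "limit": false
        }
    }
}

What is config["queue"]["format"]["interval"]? "localhost"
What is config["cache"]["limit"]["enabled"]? 3.47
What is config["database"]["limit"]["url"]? False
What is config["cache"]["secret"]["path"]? 3000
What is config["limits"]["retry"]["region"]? "eu-west-1"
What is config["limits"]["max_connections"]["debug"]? "development"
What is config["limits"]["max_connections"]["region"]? 7.6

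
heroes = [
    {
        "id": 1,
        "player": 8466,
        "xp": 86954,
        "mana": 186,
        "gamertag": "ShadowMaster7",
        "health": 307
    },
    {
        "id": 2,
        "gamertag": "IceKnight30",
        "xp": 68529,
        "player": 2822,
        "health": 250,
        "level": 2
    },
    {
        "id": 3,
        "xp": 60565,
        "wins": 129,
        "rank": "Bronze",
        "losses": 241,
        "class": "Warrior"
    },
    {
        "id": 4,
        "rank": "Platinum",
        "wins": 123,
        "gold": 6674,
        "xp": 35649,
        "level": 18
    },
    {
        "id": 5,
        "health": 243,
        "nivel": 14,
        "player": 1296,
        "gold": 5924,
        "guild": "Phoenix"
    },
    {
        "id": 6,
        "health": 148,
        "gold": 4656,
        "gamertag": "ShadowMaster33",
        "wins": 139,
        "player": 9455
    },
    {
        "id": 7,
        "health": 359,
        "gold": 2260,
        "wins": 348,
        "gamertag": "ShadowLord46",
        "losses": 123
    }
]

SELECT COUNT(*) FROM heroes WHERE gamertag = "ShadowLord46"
1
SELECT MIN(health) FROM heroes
148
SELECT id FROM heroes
[1, 2, 3, 4, 5, 6, 7]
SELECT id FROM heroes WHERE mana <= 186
[1]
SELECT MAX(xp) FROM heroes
86954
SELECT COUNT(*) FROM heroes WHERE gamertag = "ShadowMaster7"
1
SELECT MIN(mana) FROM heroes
186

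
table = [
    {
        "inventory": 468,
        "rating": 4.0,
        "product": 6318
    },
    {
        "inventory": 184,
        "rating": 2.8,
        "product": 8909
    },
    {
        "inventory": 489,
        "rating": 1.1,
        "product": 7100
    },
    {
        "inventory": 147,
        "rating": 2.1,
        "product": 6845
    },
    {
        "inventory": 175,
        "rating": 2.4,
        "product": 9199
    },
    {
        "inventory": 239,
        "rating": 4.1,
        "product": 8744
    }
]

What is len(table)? 6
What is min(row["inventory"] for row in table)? 147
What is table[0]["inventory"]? 468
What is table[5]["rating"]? 4.1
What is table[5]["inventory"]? 239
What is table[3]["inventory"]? 147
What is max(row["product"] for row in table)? 9199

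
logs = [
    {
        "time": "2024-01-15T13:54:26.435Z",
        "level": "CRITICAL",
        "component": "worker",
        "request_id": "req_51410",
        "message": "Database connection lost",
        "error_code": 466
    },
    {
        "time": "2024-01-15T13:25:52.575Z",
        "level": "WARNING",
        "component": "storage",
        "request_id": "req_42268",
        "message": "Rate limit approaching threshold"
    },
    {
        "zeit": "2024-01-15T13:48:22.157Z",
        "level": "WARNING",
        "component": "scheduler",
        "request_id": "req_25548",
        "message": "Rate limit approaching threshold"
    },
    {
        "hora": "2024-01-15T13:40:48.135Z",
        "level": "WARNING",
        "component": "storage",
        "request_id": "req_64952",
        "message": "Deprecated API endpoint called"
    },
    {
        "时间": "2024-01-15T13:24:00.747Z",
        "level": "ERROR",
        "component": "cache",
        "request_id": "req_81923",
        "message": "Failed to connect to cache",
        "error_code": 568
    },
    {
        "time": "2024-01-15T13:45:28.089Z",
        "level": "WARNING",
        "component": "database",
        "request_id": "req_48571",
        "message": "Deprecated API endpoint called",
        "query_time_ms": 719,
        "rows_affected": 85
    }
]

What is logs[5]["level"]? "WARNING"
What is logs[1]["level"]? "WARNING"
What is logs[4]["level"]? "ERROR"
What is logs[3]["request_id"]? "req_64952"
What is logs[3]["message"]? "Deprecated API endpoint called"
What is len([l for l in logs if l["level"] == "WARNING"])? 4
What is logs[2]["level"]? "WARNING"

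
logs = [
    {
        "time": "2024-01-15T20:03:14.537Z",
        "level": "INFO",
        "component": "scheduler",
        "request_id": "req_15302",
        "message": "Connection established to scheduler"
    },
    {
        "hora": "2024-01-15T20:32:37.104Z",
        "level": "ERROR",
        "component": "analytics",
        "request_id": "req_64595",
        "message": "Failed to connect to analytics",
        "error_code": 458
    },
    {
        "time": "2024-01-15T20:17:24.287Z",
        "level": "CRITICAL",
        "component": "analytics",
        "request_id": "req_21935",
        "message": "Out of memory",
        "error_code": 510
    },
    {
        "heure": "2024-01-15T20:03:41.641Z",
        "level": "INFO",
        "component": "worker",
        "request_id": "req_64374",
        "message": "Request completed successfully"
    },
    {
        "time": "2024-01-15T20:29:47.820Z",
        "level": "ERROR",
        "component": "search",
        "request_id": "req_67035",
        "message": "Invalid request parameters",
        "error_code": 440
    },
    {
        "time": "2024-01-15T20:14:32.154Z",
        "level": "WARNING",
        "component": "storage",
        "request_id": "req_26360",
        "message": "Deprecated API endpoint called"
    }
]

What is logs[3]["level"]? "INFO"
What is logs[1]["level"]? "ERROR"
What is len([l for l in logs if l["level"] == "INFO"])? 2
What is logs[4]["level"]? "ERROR"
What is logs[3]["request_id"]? "req_64374"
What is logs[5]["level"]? "WARNING"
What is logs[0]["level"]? "INFO"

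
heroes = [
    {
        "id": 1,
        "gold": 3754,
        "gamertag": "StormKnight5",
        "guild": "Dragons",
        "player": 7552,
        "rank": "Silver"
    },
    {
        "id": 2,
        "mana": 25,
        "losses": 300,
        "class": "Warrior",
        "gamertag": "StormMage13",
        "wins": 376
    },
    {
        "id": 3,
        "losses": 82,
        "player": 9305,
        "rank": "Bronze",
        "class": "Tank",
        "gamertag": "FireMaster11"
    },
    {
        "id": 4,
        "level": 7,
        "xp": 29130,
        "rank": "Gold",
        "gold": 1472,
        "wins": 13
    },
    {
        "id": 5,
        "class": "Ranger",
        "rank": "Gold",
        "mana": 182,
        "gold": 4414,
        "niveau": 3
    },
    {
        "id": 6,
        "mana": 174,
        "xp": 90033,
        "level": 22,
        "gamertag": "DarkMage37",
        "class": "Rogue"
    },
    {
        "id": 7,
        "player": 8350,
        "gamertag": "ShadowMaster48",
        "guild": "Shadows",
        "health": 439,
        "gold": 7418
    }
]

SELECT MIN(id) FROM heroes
1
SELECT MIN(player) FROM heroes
7552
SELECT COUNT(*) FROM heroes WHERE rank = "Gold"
2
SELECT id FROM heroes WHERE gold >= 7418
[7]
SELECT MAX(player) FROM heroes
9305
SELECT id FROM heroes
[1, 2, 3, 4, 5, 6, 7]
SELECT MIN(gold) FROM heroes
1472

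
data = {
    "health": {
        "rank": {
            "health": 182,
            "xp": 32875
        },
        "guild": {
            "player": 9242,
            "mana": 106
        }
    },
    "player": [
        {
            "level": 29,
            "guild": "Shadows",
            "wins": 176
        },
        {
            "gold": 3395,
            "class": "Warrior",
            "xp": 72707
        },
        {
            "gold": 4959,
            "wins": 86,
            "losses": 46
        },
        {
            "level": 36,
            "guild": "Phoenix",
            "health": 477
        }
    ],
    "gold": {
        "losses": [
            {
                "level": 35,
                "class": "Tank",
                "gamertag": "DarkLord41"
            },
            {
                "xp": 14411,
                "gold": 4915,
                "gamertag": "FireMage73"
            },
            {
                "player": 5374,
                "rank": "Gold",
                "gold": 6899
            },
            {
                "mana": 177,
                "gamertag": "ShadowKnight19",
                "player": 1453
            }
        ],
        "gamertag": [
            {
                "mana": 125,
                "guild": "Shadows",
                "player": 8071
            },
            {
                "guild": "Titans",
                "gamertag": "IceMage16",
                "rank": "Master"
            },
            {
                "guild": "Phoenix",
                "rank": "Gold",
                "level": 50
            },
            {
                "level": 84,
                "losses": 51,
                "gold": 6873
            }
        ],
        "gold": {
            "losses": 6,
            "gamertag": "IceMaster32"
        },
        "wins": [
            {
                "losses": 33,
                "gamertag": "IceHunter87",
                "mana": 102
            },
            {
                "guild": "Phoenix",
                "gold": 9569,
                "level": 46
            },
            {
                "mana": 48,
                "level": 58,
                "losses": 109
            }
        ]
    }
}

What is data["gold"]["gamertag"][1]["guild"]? "Titans"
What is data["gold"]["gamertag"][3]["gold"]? 6873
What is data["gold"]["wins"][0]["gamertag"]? "IceHunter87"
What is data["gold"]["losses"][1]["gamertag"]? "FireMage73"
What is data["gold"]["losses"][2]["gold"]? 6899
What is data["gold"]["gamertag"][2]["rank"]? "Gold"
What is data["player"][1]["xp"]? 72707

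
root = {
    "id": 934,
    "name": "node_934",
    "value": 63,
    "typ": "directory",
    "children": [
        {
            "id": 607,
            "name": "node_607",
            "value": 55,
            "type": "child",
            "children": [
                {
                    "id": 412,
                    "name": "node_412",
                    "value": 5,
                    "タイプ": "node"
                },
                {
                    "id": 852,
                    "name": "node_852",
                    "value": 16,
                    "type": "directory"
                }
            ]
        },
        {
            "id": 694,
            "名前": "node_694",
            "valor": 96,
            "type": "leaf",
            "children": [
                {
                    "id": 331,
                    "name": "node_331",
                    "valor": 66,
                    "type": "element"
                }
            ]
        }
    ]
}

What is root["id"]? 934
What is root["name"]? "node_934"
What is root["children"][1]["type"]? "leaf"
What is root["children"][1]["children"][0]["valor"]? 66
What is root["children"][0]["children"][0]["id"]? 412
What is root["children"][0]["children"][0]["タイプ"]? "node"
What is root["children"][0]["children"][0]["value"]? 5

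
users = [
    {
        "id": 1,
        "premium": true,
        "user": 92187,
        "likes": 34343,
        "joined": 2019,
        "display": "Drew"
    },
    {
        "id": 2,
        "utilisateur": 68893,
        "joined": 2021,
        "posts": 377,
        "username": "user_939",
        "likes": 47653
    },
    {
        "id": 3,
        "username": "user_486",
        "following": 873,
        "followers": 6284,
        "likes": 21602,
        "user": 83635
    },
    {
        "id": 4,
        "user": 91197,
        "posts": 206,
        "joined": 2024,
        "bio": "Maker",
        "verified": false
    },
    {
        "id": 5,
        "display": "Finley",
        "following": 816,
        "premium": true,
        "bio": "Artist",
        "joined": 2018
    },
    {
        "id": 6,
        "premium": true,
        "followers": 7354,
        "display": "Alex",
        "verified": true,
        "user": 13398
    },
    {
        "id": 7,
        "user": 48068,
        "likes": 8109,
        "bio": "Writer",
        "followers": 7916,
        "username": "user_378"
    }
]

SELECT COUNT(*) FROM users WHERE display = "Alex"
1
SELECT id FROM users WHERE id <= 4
[1, 2, 3, 4]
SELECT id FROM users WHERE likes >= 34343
[1, 2]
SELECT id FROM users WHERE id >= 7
[7]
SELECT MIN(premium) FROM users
True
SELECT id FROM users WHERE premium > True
[]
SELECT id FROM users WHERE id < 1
[]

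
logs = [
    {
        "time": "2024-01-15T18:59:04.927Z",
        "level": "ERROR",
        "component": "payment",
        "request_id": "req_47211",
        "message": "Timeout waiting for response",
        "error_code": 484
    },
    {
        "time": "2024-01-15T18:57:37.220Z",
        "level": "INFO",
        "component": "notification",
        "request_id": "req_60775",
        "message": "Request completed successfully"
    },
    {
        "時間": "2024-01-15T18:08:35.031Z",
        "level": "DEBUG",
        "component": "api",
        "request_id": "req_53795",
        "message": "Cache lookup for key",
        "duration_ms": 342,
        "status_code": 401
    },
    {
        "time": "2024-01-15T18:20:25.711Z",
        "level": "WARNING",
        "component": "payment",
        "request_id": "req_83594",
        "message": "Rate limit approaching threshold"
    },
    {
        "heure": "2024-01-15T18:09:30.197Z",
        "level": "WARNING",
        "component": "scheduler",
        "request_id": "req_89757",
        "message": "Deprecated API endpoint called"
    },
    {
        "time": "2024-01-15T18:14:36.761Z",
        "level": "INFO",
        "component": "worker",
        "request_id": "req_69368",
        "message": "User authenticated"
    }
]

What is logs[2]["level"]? "DEBUG"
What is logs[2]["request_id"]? "req_53795"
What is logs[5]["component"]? "worker"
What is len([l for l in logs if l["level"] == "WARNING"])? 2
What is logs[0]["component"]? "payment"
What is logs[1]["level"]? "INFO"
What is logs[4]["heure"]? "2024-01-15T18:09:30.197Z"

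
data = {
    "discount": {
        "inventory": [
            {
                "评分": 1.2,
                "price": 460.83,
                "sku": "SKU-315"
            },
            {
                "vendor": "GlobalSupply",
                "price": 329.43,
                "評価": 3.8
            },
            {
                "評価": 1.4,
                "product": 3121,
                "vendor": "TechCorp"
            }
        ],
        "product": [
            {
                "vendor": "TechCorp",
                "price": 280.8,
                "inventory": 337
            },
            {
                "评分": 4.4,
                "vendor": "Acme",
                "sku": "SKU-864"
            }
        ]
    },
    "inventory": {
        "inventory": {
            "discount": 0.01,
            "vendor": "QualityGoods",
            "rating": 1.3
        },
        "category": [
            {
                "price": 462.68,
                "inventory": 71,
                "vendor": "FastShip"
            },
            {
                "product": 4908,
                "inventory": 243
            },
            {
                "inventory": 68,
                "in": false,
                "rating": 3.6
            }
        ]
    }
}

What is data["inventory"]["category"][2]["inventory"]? 68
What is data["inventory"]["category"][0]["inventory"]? 71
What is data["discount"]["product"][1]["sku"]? "SKU-864"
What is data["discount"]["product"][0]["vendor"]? "TechCorp"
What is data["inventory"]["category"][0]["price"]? 462.68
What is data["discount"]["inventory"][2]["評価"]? 1.4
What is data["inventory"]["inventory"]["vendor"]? "QualityGoods"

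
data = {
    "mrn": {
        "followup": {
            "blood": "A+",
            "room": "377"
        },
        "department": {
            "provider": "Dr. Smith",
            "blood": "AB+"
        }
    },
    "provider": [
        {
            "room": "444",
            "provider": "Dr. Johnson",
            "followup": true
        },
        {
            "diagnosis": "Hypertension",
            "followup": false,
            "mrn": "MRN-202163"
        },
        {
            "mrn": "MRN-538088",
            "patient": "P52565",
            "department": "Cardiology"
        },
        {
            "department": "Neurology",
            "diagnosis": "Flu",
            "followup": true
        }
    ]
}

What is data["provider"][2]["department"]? "Cardiology"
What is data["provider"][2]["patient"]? "P52565"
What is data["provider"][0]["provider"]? "Dr. Johnson"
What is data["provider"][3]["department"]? "Neurology"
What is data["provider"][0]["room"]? "444"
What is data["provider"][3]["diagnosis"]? "Flu"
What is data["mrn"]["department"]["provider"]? "Dr. Smith"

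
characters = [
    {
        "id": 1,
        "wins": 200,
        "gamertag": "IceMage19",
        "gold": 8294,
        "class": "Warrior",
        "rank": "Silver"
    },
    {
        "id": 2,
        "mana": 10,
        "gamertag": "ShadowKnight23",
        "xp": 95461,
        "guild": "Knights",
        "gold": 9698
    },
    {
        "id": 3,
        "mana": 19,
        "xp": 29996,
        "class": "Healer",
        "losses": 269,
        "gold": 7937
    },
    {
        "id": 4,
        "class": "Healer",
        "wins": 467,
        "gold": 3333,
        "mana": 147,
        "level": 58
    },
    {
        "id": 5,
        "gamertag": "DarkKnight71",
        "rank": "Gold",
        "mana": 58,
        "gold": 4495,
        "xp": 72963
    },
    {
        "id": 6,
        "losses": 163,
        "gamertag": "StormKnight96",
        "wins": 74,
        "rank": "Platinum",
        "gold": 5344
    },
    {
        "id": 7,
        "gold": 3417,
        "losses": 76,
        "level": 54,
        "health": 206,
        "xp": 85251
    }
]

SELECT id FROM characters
[1, 2, 3, 4, 5, 6, 7]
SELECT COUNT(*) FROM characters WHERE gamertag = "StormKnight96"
1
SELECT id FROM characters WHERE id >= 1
[1, 2, 3, 4, 5, 6, 7]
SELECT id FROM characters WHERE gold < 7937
[4, 5, 6, 7]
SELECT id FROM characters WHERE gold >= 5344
[1, 2, 3, 6]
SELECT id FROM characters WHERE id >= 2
[2, 3, 4, 5, 6, 7]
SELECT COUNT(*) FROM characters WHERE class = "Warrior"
1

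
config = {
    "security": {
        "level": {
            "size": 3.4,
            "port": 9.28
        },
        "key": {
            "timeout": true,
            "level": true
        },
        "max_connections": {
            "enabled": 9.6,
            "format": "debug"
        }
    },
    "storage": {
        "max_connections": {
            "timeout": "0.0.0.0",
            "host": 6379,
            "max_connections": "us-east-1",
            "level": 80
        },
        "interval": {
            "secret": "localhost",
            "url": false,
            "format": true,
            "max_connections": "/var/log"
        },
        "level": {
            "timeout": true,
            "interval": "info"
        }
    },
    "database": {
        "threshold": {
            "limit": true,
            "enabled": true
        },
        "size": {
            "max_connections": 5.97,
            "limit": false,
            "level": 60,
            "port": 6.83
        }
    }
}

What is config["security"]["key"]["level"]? True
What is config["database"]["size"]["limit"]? False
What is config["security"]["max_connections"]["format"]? "debug"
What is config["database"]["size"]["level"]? 60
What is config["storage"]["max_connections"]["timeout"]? "0.0.0.0"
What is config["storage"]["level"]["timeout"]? True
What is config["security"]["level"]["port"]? 9.28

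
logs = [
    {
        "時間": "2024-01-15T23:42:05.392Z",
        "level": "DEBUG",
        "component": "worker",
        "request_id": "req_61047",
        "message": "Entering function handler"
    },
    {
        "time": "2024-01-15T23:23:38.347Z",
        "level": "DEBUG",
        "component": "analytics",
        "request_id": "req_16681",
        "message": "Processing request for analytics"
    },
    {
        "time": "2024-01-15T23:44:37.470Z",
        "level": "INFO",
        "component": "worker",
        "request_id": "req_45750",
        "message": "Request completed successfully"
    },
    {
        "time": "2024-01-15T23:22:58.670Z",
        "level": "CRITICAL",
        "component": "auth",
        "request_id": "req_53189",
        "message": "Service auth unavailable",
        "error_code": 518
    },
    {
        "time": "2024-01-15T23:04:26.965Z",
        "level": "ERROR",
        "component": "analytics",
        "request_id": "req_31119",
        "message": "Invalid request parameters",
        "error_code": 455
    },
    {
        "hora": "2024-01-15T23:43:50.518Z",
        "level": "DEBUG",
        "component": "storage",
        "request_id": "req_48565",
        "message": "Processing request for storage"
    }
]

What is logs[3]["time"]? "2024-01-15T23:22:58.670Z"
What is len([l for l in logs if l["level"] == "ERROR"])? 1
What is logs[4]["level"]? "ERROR"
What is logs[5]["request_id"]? "req_48565"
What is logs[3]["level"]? "CRITICAL"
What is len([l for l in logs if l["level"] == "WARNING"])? 0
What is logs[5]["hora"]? "2024-01-15T23:43:50.518Z"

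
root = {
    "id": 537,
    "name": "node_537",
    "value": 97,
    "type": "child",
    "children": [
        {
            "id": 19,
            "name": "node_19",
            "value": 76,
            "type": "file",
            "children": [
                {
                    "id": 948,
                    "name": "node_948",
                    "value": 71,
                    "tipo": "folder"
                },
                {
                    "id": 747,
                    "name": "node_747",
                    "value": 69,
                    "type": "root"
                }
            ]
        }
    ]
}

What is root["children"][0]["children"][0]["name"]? "node_948"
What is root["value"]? 97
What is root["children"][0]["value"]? 76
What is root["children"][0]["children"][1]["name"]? "node_747"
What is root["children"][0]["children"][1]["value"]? 69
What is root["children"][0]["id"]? 19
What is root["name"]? "node_537"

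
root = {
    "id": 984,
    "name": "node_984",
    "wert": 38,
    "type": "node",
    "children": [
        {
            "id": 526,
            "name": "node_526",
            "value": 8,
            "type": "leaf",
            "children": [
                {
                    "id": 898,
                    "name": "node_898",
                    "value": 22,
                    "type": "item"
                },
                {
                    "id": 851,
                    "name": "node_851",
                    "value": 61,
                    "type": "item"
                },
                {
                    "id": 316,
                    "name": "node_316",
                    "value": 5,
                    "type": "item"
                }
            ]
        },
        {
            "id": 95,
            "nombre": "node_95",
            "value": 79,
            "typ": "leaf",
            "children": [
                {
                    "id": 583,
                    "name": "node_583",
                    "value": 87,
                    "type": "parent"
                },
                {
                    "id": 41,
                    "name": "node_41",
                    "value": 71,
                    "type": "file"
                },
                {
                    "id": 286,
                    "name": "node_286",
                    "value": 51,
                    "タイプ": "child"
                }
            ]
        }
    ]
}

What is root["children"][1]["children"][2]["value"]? 51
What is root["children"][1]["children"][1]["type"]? "file"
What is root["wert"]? 38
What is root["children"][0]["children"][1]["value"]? 61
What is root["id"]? 984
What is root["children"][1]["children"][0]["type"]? "parent"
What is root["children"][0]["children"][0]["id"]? 898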